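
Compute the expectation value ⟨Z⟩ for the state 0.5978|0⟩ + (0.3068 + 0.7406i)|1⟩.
-0.2852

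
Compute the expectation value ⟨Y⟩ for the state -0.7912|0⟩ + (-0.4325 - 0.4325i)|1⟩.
0.6844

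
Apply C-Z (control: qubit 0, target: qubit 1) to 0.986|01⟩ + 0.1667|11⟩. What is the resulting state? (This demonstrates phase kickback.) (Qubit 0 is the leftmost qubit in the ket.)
0.986|01⟩ - 0.1667|11⟩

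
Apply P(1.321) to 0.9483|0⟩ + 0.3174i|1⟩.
0.9483|0⟩ + (-0.3075 + 0.07846i)|1⟩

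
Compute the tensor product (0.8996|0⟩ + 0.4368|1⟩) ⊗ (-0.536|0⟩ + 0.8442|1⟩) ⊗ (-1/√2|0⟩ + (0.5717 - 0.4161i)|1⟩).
0.341|000⟩ + (-0.2757 + 0.2006i)|001⟩ - 0.537|010⟩ + (0.4342 - 0.316i)|011⟩ + 0.1656|100⟩ + (-0.1338 + 0.09742i)|101⟩ - 0.2607|110⟩ + (0.2108 - 0.1534i)|111⟩

amp(|b₁b₂…⟩) = product of the factor amplitudes for bits b₁, b₂, …; only kets whose every factor amplitude is nonzero survive.
|000⟩: (0.8996)(-0.536)(-1/√2) = 0.341
|001⟩: (0.8996)(-0.536)(0.5717 - 0.4161i) = (-0.2757 + 0.2006i)
|010⟩: (0.8996)(0.8442)(-1/√2) = -0.537
|011⟩: (0.8996)(0.8442)(0.5717 - 0.4161i) = (0.4342 - 0.316i)
|100⟩: (0.4368)(-0.536)(-1/√2) = 0.1656
|101⟩: (0.4368)(-0.536)(0.5717 - 0.4161i) = (-0.1338 + 0.09742i)
|110⟩: (0.4368)(0.8442)(-1/√2) = -0.2607
|111⟩: (0.4368)(0.8442)(0.5717 - 0.4161i) = (0.2108 - 0.1534i)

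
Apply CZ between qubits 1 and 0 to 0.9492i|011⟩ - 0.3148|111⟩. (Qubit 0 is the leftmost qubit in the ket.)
0.9492i|011⟩ + 0.3148|111⟩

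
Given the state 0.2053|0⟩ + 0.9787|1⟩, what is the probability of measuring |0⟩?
0.04215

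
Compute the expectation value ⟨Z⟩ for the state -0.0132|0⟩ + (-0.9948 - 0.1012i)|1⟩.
-0.9997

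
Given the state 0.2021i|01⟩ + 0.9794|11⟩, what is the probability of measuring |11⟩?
0.9592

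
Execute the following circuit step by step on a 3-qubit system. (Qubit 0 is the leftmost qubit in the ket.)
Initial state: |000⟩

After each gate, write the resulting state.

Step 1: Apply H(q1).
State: 1/√2|000⟩ + 1/√2|010⟩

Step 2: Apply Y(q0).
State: (1/√2)i|100⟩ + (1/√2)i|110⟩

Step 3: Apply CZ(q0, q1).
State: (1/√2)i|100⟩ - (1/√2)i|110⟩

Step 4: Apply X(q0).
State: (1/√2)i|000⟩ - (1/√2)i|010⟩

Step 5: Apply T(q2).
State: (1/√2)i|000⟩ - (1/√2)i|010⟩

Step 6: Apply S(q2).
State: (1/√2)i|000⟩ - (1/√2)i|010⟩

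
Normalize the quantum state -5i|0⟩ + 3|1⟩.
-0.8575i|0⟩ + 0.5145|1⟩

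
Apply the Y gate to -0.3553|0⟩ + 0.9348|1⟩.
-0.9348i|0⟩ - 0.3553i|1⟩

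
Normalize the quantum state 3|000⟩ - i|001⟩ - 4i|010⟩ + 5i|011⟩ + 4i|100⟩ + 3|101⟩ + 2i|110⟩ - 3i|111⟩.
0.318|000⟩ - 0.106i|001⟩ - 0.424i|010⟩ + 0.53i|011⟩ + 0.424i|100⟩ + 0.318|101⟩ + 0.212i|110⟩ - 0.318i|111⟩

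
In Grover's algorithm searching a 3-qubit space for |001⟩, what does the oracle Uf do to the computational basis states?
Uf|x⟩ = -|x⟩ if x = 001, else |x⟩ (phase flip on target)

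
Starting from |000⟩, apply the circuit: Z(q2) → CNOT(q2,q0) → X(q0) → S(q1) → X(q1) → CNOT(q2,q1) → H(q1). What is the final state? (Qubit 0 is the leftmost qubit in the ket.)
1/√2|100⟩ - 1/√2|110⟩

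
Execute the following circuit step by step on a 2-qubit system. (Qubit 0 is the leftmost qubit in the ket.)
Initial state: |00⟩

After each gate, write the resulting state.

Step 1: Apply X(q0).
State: |10⟩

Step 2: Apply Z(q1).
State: |10⟩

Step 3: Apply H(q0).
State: 1/√2|00⟩ - 1/√2|10⟩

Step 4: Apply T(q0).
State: 1/√2|00⟩ + (-1/2 - (1/2)i)|10⟩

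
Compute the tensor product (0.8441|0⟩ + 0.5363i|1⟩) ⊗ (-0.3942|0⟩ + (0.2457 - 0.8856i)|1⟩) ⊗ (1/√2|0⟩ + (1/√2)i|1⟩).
-0.2353|000⟩ - 0.2353i|001⟩ + (0.1467 - 0.5286i)|010⟩ + (0.5286 + 0.1467i)|011⟩ - 0.1495i|100⟩ + 0.1495|101⟩ + (0.3358 + 0.09317i)|110⟩ + (-0.09317 + 0.3358i)|111⟩

amp(|b₁b₂…⟩) = product of the factor amplitudes for bits b₁, b₂, …; only kets whose every factor amplitude is nonzero survive.
|000⟩: (0.8441)(-0.3942)(1/√2) = -0.2353
|001⟩: (0.8441)(-0.3942)((1/√2)i) = -0.2353i
|010⟩: (0.8441)(0.2457 - 0.8856i)(1/√2) = (0.1467 - 0.5286i)
|011⟩: (0.8441)(0.2457 - 0.8856i)((1/√2)i) = (0.5286 + 0.1467i)
|100⟩: (0.5363i)(-0.3942)(1/√2) = -0.1495i
|101⟩: (0.5363i)(-0.3942)((1/√2)i) = 0.1495
|110⟩: (0.5363i)(0.2457 - 0.8856i)(1/√2) = (0.3358 + 0.09317i)
|111⟩: (0.5363i)(0.2457 - 0.8856i)((1/√2)i) = (-0.09317 + 0.3358i)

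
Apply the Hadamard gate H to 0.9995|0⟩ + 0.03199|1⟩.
0.7294|0⟩ + 0.6841|1⟩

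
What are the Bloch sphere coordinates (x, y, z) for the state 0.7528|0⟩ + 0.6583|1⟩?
(0.9911, 0, 0.1333)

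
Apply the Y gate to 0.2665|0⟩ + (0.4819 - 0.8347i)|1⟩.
(-0.8347 - 0.4819i)|0⟩ + 0.2665i|1⟩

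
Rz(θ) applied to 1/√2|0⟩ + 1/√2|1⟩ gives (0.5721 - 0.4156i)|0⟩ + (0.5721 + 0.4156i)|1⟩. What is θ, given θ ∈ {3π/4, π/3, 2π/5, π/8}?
2π/5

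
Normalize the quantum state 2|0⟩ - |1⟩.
0.8944|0⟩ - 1/√5|1⟩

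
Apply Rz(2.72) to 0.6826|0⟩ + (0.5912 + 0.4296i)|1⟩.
(0.1428 - 0.6675i)|0⟩ + (-0.2964 + 0.668i)|1⟩

Rz(2.72) = [[e^(−iθ/2), 0], [0, e^(iθ/2)]] with e^(±iθ/2) = cos(θ/2) ± i·sin(θ/2); θ = 2.72, cos(θ/2) ≈ 0.209239, sin(θ/2) ≈ 0.977865.
With a = amp(|0⟩) = 0.6826 and b = amp(|1⟩) = (0.5912 + 0.4296i):
new amp(|0⟩) = (0.209239 - 0.977865i)·a = (0.1428 - 0.6675i)
new amp(|1⟩) = (0.209239 + 0.977865i)·b = (-0.2964 + 0.668i)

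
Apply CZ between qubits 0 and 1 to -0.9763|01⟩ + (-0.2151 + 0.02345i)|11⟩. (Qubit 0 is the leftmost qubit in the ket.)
-0.9763|01⟩ + (0.2151 - 0.02345i)|11⟩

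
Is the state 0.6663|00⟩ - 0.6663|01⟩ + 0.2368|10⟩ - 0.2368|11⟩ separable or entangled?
Separable

Writing the state as a|00⟩ + b|01⟩ + c|10⟩ + d|11⟩, it is a product state iff ad − bc = 0.
Here (a, b, c, d) = (0.6663, -0.6663, 0.2368, -0.2368): ad − bc = (0.6663)(-0.2368) − (-0.6663)(0.2368) = 0, so the state is separable.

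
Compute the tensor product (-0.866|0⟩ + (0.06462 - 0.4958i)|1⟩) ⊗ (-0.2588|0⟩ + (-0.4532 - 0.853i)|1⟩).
0.2241|00⟩ + (0.3925 + 0.7387i)|01⟩ + (-0.01672 + 0.1283i)|10⟩ + (-0.4522 + 0.1696i)|11⟩

amp(|b₁b₂…⟩) = product of the factor amplitudes for bits b₁, b₂, …; only kets whose every factor amplitude is nonzero survive.
|00⟩: (-0.866)(-0.2588) = 0.2241
|01⟩: (-0.866)(-0.4532 - 0.853i) = (0.3925 + 0.7387i)
|10⟩: (0.06462 - 0.4958i)(-0.2588) = (-0.01672 + 0.1283i)
|11⟩: (0.06462 - 0.4958i)(-0.4532 - 0.853i) = (-0.4522 + 0.1696i)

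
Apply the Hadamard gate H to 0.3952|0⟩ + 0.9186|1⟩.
0.929|0⟩ - 0.3701|1⟩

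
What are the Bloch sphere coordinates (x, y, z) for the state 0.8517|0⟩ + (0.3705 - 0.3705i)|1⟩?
(0.6311, -0.6311, 0.4509)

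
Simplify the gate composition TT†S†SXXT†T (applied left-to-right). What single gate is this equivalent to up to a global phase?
I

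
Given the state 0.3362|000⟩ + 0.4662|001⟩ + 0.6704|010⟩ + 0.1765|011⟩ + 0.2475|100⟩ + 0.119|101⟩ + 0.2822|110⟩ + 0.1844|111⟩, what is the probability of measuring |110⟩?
0.07964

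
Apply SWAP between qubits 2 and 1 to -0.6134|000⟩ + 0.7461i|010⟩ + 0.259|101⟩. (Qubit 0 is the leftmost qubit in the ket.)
-0.6134|000⟩ + 0.7461i|001⟩ + 0.259|110⟩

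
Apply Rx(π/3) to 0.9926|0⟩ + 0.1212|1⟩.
(0.8596 - 0.0606i)|0⟩ + (0.105 - 0.4963i)|1⟩

Rx(π/3) = [[cos(θ/2), −i·sin(θ/2)], [−i·sin(θ/2), cos(θ/2)]]; θ = π/3, cos(θ/2) ≈ 0.866025, sin(θ/2) ≈ 0.5.
With a = amp(|0⟩) = 0.9926 and b = amp(|1⟩) = 0.1212:
new amp(|0⟩) = (0.866025)·a + (-0.5i)·b = (0.8596 - 0.0606i)
new amp(|1⟩) = (-0.5i)·a + (0.866025)·b = (0.105 - 0.4963i)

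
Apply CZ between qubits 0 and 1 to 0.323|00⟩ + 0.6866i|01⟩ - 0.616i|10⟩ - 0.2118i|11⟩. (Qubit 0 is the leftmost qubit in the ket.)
0.323|00⟩ + 0.6866i|01⟩ - 0.616i|10⟩ + 0.2118i|11⟩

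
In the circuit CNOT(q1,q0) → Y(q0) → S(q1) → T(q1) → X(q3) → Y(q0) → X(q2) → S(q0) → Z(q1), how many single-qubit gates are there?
8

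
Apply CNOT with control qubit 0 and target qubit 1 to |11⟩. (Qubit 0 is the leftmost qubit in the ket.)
|10⟩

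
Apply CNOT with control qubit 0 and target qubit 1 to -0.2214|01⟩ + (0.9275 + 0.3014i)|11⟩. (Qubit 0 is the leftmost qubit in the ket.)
-0.2214|01⟩ + (0.9275 + 0.3014i)|10⟩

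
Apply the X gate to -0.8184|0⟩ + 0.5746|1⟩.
0.5746|0⟩ - 0.8184|1⟩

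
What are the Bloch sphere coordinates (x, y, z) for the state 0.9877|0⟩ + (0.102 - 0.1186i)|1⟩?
(0.2015, -0.2343, 0.9511)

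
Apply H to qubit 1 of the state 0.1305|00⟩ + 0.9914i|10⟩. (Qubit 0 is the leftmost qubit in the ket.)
0.09228|00⟩ + 0.09228|01⟩ + 0.701i|10⟩ + 0.701i|11⟩

H on qubit 1 mixes each pair of kets that differ only in qubit 1: amplitudes (a, b) of (|…0…⟩, |…1…⟩) become ((a + b)/√2, (a − b)/√2). Kets absent from the input have amplitude 0.
(|00⟩, |01⟩): (a, b) = (0.1305, 0) → (0.09228, 0.09228)
(|10⟩, |11⟩): (a, b) = (0.9914i, 0) → (0.701i, 0.701i)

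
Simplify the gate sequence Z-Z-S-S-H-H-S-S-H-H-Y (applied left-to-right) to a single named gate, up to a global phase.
Y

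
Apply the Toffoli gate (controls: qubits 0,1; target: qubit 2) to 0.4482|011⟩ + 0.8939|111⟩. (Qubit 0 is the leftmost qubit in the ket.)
0.4482|011⟩ + 0.8939|110⟩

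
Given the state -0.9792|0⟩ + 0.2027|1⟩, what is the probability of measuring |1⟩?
0.04109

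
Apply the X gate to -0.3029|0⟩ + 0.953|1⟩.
0.953|0⟩ - 0.3029|1⟩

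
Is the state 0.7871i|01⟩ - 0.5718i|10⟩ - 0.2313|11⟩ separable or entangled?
Entangled

Writing the state as a|00⟩ + b|01⟩ + c|10⟩ + d|11⟩, it is a product state iff ad − bc = 0.
Here (a, b, c, d) = (0, 0.7871i, -0.5718i, -0.2313): ad − bc = (0)(-0.2313) − (0.7871i)(-0.5718i) = -0.4501 ≠ 0, so the state is entangled.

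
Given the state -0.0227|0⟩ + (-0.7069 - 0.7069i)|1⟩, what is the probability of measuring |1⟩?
0.9994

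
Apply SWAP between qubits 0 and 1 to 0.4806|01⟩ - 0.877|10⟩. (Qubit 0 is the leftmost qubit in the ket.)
-0.877|01⟩ + 0.4806|10⟩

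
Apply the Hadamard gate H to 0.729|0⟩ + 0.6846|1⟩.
0.9996|0⟩ + 0.0314|1⟩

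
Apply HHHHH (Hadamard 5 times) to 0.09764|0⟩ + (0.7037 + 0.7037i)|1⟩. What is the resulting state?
(0.5666 + 0.4976i)|0⟩ + (-0.4285 - 0.4976i)|1⟩

H² = I, so H^5 = H: a single Hadamard. With (a, b) = (0.09764, (0.7037 + 0.7037i)), H gives ((a + b)/√2, (a − b)/√2) = ((0.5666 + 0.4976i), (-0.4285 - 0.4976i)).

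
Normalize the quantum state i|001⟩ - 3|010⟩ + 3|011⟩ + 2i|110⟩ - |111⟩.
0.2041i|001⟩ - 0.6124|010⟩ + 0.6124|011⟩ + (1/√6)i|110⟩ - 0.2041|111⟩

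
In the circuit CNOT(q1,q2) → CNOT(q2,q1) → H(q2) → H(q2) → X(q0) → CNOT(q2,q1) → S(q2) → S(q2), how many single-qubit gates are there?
5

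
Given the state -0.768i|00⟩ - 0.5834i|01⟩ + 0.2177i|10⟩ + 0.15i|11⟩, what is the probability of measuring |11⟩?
0.0225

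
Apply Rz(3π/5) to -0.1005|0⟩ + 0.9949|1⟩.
(-0.05907 + 0.08131i)|0⟩ + (0.5848 + 0.8049i)|1⟩

Rz(3π/5) = [[e^(−iθ/2), 0], [0, e^(iθ/2)]] with e^(±iθ/2) = cos(θ/2) ± i·sin(θ/2); θ = 3π/5, cos(θ/2) ≈ 0.587785, sin(θ/2) ≈ 0.809017.
With a = amp(|0⟩) = -0.1005 and b = amp(|1⟩) = 0.9949:
new amp(|0⟩) = (0.587785 - 0.809017i)·a = (-0.05907 + 0.08131i)
new amp(|1⟩) = (0.587785 + 0.809017i)·b = (0.5848 + 0.8049i)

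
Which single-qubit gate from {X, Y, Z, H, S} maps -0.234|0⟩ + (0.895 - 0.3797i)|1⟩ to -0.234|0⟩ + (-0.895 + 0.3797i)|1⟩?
Z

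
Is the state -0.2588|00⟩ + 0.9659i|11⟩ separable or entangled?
Entangled

Writing the state as a|00⟩ + b|01⟩ + c|10⟩ + d|11⟩, it is a product state iff ad − bc = 0.
Here (a, b, c, d) = (-0.2588, 0, 0, 0.9659i): ad − bc = (-0.2588)(0.9659i) − (0)(0) = -0.25i ≠ 0, so the state is entangled.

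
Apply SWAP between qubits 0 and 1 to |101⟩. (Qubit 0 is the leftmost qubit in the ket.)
|011⟩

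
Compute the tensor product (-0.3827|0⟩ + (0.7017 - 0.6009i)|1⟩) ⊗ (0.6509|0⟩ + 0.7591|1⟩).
-0.2491|00⟩ - 0.2905|01⟩ + (0.4567 - 0.3911i)|10⟩ + (0.5327 - 0.4561i)|11⟩

amp(|b₁b₂…⟩) = product of the factor amplitudes for bits b₁, b₂, …; only kets whose every factor amplitude is nonzero survive.
|00⟩: (-0.3827)(0.6509) = -0.2491
|01⟩: (-0.3827)(0.7591) = -0.2905
|10⟩: (0.7017 - 0.6009i)(0.6509) = (0.4567 - 0.3911i)
|11⟩: (0.7017 - 0.6009i)(0.7591) = (0.5327 - 0.4561i)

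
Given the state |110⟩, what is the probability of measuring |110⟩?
1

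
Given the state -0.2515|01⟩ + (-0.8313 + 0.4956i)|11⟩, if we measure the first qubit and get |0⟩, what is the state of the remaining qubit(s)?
-|1⟩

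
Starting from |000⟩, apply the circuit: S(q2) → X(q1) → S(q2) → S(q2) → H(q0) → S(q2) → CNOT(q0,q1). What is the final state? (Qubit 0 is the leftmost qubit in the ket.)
1/√2|010⟩ + 1/√2|100⟩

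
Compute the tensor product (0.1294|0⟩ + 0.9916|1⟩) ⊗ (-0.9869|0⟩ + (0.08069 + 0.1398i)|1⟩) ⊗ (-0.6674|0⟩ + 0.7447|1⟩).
0.08523|000⟩ - 0.0951|001⟩ + (-0.006969 - 0.01207i)|010⟩ + (0.007776 + 0.01347i)|011⟩ + 0.6531|100⟩ - 0.7288|101⟩ + (-0.0534 - 0.09252i)|110⟩ + (0.05959 + 0.1032i)|111⟩

amp(|b₁b₂…⟩) = product of the factor amplitudes for bits b₁, b₂, …; only kets whose every factor amplitude is nonzero survive.
|000⟩: (0.1294)(-0.9869)(-0.6674) = 0.08523
|001⟩: (0.1294)(-0.9869)(0.7447) = -0.0951
|010⟩: (0.1294)(0.08069 + 0.1398i)(-0.6674) = (-0.006969 - 0.01207i)
|011⟩: (0.1294)(0.08069 + 0.1398i)(0.7447) = (0.007776 + 0.01347i)
|100⟩: (0.9916)(-0.9869)(-0.6674) = 0.6531
|101⟩: (0.9916)(-0.9869)(0.7447) = -0.7288
|110⟩: (0.9916)(0.08069 + 0.1398i)(-0.6674) = (-0.0534 - 0.09252i)
|111⟩: (0.9916)(0.08069 + 0.1398i)(0.7447) = (0.05959 + 0.1032i)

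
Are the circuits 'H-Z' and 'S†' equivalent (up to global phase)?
No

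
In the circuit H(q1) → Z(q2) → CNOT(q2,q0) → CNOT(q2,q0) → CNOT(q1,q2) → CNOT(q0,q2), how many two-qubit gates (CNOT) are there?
4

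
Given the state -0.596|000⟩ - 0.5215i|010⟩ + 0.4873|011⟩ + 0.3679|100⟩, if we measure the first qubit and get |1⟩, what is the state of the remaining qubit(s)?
|00⟩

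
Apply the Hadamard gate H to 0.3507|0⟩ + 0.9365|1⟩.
0.9102|0⟩ - 0.4142|1⟩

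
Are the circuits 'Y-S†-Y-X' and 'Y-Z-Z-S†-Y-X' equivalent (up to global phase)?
Yes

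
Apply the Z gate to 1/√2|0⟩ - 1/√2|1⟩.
1/√2|0⟩ + 1/√2|1⟩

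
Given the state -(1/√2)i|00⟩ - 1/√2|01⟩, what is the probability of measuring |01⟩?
1/2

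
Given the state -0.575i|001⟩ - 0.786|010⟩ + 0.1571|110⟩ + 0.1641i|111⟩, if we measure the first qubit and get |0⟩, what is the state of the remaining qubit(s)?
-0.5904i|01⟩ - 0.8071|10⟩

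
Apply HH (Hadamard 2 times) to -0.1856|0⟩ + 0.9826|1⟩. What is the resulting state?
-0.1856|0⟩ + 0.9826|1⟩

H² = I, so an even number of Hadamards cancels: H^2 = I and the state is unchanged.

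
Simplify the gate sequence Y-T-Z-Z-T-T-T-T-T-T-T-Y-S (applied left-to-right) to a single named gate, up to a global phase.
S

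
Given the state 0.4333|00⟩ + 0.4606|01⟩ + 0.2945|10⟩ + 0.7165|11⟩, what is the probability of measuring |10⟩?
0.08673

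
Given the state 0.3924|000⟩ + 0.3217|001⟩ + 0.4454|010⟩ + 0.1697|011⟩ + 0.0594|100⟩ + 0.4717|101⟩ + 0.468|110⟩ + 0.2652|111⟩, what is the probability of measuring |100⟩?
0.003528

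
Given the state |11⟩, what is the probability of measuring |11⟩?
1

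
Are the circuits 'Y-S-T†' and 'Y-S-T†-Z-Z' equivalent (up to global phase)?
Yes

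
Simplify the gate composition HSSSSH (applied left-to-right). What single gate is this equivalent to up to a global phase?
I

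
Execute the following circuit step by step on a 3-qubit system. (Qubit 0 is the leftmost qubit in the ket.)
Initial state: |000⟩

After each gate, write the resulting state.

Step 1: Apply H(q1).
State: 1/√2|000⟩ + 1/√2|010⟩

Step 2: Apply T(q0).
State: 1/√2|000⟩ + 1/√2|010⟩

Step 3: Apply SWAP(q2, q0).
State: 1/√2|000⟩ + 1/√2|010⟩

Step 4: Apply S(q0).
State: 1/√2|000⟩ + 1/√2|010⟩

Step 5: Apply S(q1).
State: 1/√2|000⟩ + (1/√2)i|010⟩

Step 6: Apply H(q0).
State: 1/2|000⟩ + (1/2)i|010⟩ + 1/2|100⟩ + (1/2)i|110⟩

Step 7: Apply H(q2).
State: 1/√8|000⟩ + 1/√8|001⟩ + (1/√8)i|010⟩ + (1/√8)i|011⟩ + 1/√8|100⟩ + 1/√8|101⟩ + (1/√8)i|110⟩ + (1/√8)i|111⟩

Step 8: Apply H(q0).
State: 1/2|000⟩ + 1/2|001⟩ + (1/2)i|010⟩ + (1/2)i|011⟩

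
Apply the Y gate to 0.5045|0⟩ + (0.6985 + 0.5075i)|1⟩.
(0.5075 - 0.6985i)|0⟩ + 0.5045i|1⟩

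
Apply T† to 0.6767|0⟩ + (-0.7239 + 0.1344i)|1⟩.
0.6767|0⟩ + (-0.4168 + 0.6069i)|1⟩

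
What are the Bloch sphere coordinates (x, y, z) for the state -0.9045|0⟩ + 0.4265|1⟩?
(-0.7715, 0, 0.6362)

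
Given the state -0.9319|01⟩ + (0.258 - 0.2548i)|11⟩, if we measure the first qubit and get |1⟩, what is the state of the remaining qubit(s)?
(0.7115 - 0.7027i)|1⟩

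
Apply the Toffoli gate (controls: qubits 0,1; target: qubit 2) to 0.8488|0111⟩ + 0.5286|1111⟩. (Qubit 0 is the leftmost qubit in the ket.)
0.8488|0111⟩ + 0.5286|1101⟩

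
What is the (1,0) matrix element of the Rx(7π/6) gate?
-0.9659i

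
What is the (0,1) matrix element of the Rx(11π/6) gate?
-0.2588i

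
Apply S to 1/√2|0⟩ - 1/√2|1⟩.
1/√2|0⟩ - (1/√2)i|1⟩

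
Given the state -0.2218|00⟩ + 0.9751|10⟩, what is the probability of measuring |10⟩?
0.9508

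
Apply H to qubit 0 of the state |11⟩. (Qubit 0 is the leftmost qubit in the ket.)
1/√2|01⟩ - 1/√2|11⟩

H on qubit 0 mixes each pair of kets that differ only in qubit 0: amplitudes (a, b) of (|…0…⟩, |…1…⟩) become ((a + b)/√2, (a − b)/√2). Kets absent from the input have amplitude 0.
(|01⟩, |11⟩): (a, b) = (0, 1) → (1/√2, -1/√2)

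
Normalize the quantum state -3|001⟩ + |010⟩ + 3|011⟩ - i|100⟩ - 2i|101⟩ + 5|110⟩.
-0.4286|001⟩ + 0.1429|010⟩ + 0.4286|011⟩ - 0.1429i|100⟩ - 0.2857i|101⟩ + 0.7143|110⟩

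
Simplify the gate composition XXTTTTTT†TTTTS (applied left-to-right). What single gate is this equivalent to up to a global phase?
S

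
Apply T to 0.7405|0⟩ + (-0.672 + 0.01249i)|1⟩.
0.7405|0⟩ + (-0.484 - 0.4663i)|1⟩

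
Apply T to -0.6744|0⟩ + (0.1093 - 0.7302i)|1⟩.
-0.6744|0⟩ + (0.5936 - 0.439i)|1⟩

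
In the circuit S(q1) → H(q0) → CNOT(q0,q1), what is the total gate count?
3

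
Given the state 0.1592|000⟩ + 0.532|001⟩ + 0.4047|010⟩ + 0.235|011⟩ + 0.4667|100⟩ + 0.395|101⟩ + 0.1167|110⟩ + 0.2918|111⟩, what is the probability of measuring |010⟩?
0.1638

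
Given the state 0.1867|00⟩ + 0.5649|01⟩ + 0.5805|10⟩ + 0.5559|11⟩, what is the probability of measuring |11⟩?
0.309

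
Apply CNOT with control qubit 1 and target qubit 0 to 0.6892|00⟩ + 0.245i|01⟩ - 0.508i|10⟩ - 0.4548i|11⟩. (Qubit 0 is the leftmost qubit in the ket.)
0.6892|00⟩ - 0.4548i|01⟩ - 0.508i|10⟩ + 0.245i|11⟩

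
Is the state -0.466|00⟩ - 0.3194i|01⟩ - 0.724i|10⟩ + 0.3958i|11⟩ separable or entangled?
Entangled

Writing the state as a|00⟩ + b|01⟩ + c|10⟩ + d|11⟩, it is a product state iff ad − bc = 0.
Here (a, b, c, d) = (-0.466, -0.3194i, -0.724i, 0.3958i): ad − bc = (-0.466)(0.3958i) − (-0.3194i)(-0.724i) = (0.2312 - 0.1844i) ≠ 0, so the state is entangled.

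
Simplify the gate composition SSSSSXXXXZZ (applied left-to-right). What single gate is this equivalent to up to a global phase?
S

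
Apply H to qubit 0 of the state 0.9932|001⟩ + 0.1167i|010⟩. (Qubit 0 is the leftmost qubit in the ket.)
0.7023|001⟩ + 0.08252i|010⟩ + 0.7023|101⟩ + 0.08252i|110⟩

H on qubit 0 mixes each pair of kets that differ only in qubit 0: amplitudes (a, b) of (|…0…⟩, |…1…⟩) become ((a + b)/√2, (a − b)/√2). Kets absent from the input have amplitude 0.
(|001⟩, |101⟩): (a, b) = (0.9932, 0) → (0.7023, 0.7023)
(|010⟩, |110⟩): (a, b) = (0.1167i, 0) → (0.08252i, 0.08252i)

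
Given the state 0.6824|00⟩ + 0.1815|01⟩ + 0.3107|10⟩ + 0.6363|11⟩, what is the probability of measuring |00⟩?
0.4657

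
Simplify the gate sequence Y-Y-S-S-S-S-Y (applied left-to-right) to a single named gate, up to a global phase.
Y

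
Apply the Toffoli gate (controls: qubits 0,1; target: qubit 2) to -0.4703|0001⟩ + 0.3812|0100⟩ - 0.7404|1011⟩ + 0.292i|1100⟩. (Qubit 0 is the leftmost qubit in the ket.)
-0.4703|0001⟩ + 0.3812|0100⟩ - 0.7404|1011⟩ + 0.292i|1110⟩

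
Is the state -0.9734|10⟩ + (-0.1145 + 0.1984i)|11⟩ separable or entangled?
Separable

Writing the state as a|00⟩ + b|01⟩ + c|10⟩ + d|11⟩, it is a product state iff ad − bc = 0.
Here (a, b, c, d) = (0, 0, -0.9734, (-0.1145 + 0.1984i)): ad − bc = (0)(-0.1145 + 0.1984i) − (0)(-0.9734) = 0, so the state is separable.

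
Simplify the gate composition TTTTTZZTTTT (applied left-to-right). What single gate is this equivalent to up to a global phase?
T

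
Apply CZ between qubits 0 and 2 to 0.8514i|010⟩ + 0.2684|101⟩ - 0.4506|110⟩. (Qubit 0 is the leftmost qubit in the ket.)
0.8514i|010⟩ - 0.2684|101⟩ - 0.4506|110⟩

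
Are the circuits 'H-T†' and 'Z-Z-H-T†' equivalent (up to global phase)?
Yes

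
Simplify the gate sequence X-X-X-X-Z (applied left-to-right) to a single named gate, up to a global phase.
Z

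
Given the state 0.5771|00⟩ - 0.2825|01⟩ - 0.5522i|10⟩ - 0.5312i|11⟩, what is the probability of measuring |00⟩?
0.333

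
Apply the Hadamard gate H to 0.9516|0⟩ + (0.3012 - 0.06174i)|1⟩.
(0.8859 - 0.04366i)|0⟩ + (0.4599 + 0.04366i)|1⟩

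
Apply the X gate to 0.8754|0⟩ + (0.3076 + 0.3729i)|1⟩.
(0.3076 + 0.3729i)|0⟩ + 0.8754|1⟩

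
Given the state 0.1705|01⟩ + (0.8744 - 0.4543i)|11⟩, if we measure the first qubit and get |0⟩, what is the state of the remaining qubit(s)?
|1⟩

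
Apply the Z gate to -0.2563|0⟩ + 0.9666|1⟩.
-0.2563|0⟩ - 0.9666|1⟩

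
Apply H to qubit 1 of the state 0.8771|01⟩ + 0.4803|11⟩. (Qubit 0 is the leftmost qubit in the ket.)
0.6202|00⟩ - 0.6202|01⟩ + 0.3396|10⟩ - 0.3396|11⟩

H on qubit 1 mixes each pair of kets that differ only in qubit 1: amplitudes (a, b) of (|…0…⟩, |…1…⟩) become ((a + b)/√2, (a − b)/√2). Kets absent from the input have amplitude 0.
(|00⟩, |01⟩): (a, b) = (0, 0.8771) → (0.6202, -0.6202)
(|10⟩, |11⟩): (a, b) = (0, 0.4803) → (0.3396, -0.3396)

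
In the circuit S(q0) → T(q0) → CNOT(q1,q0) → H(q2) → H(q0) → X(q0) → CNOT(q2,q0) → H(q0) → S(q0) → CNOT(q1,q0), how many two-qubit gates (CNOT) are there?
3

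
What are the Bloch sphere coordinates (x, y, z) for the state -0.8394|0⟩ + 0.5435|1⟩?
(-0.9124, 0, 0.4092)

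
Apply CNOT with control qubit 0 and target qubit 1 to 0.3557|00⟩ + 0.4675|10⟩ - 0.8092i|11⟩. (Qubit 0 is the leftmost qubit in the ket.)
0.3557|00⟩ - 0.8092i|10⟩ + 0.4675|11⟩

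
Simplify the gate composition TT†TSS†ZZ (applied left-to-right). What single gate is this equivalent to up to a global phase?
T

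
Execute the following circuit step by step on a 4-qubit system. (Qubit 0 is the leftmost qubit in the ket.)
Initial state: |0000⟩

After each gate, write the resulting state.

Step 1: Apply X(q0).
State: |1000⟩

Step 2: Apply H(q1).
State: 1/√2|1000⟩ + 1/√2|1100⟩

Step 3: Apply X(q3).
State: 1/√2|1001⟩ + 1/√2|1101⟩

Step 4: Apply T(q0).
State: (1/2 + (1/2)i)|1001⟩ + (1/2 + (1/2)i)|1101⟩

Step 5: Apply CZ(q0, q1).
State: (1/2 + (1/2)i)|1001⟩ + (-1/2 - (1/2)i)|1101⟩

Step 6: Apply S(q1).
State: (1/2 + (1/2)i)|1001⟩ + (1/2 - (1/2)i)|1101⟩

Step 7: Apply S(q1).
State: (1/2 + (1/2)i)|1001⟩ + (1/2 + (1/2)i)|1101⟩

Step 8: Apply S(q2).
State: (1/2 + (1/2)i)|1001⟩ + (1/2 + (1/2)i)|1101⟩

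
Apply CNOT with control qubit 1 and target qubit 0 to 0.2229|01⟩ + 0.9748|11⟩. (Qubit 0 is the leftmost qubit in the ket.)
0.9748|01⟩ + 0.2229|11⟩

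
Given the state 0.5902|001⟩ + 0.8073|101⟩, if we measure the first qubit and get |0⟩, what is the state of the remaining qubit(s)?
|01⟩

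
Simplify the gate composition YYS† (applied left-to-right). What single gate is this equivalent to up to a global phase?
S†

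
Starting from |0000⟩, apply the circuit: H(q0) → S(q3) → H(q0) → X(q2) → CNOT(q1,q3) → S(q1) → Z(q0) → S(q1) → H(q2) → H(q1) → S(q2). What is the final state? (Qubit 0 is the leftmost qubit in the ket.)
1/2|0000⟩ - (1/2)i|0010⟩ + 1/2|0100⟩ - (1/2)i|0110⟩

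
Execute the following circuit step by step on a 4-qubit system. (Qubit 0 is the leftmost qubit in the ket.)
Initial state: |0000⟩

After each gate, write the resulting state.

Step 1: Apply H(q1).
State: 1/√2|0000⟩ + 1/√2|0100⟩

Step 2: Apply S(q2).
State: 1/√2|0000⟩ + 1/√2|0100⟩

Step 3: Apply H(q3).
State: 1/2|0000⟩ + 1/2|0001⟩ + 1/2|0100⟩ + 1/2|0101⟩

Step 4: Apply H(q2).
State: 1/√8|0000⟩ + 1/√8|0001⟩ + 1/√8|0010⟩ + 1/√8|0011⟩ + 1/√8|0100⟩ + 1/√8|0101⟩ + 1/√8|0110⟩ + 1/√8|0111⟩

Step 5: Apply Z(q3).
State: 1/√8|0000⟩ - 1/√8|0001⟩ + 1/√8|0010⟩ - 1/√8|0011⟩ + 1/√8|0100⟩ - 1/√8|0101⟩ + 1/√8|0110⟩ - 1/√8|0111⟩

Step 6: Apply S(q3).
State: 1/√8|0000⟩ - (1/√8)i|0001⟩ + 1/√8|0010⟩ - (1/√8)i|0011⟩ + 1/√8|0100⟩ - (1/√8)i|0101⟩ + 1/√8|0110⟩ - (1/√8)i|0111⟩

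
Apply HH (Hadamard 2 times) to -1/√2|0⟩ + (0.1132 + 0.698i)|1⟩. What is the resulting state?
-1/√2|0⟩ + (0.1132 + 0.698i)|1⟩

H² = I, so an even number of Hadamards cancels: H^2 = I and the state is unchanged.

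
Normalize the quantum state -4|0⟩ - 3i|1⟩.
-0.8|0⟩ - 0.6i|1⟩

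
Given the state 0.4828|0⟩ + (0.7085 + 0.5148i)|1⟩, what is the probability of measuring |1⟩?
0.767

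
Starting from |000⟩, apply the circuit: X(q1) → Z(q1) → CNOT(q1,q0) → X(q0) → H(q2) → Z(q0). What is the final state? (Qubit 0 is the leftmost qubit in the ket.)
-1/√2|010⟩ - 1/√2|011⟩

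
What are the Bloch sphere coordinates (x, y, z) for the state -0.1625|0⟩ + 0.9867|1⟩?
(-0.3207, 0, -0.9472)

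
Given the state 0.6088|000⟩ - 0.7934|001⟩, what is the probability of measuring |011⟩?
0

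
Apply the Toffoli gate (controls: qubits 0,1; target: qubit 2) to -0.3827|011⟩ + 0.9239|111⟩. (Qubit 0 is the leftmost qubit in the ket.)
-0.3827|011⟩ + 0.9239|110⟩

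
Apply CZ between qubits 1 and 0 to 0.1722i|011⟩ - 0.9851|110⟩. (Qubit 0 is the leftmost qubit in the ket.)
0.1722i|011⟩ + 0.9851|110⟩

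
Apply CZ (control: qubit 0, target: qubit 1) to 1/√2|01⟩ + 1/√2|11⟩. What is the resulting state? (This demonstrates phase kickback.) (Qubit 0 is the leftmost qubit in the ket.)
1/√2|01⟩ - 1/√2|11⟩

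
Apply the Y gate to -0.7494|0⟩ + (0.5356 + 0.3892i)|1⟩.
(0.3892 - 0.5356i)|0⟩ - 0.7494i|1⟩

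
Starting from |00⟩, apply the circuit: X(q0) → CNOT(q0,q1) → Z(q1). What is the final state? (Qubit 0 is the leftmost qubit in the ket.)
-|11⟩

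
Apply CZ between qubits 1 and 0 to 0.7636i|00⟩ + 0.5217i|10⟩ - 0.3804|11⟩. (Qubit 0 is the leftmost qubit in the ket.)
0.7636i|00⟩ + 0.5217i|10⟩ + 0.3804|11⟩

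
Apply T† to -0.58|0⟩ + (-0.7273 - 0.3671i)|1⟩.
-0.58|0⟩ + (-0.7739 + 0.2547i)|1⟩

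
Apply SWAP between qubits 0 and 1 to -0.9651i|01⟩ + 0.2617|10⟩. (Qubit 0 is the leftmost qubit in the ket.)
0.2617|01⟩ - 0.9651i|10⟩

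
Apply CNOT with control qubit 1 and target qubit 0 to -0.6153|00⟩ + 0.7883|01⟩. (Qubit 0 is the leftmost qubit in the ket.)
-0.6153|00⟩ + 0.7883|11⟩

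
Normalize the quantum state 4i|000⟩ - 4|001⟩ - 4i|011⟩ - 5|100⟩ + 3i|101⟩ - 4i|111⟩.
0.4041i|000⟩ - 0.4041|001⟩ - 0.4041i|011⟩ - 0.5051|100⟩ + 0.303i|101⟩ - 0.4041i|111⟩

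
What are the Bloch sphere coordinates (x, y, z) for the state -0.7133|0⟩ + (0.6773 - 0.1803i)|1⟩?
(-0.9662, 0.2572, 0.01755)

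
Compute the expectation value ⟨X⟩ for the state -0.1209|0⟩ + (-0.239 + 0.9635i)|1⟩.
0.05779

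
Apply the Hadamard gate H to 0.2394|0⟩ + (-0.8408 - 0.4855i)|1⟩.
(-0.4253 - 0.3433i)|0⟩ + (0.7638 + 0.3433i)|1⟩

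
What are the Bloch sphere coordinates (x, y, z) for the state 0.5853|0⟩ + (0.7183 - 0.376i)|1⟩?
(0.8408, -0.4401, -0.3148)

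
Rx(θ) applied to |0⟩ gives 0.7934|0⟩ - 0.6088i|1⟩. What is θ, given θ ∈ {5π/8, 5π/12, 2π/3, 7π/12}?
5π/12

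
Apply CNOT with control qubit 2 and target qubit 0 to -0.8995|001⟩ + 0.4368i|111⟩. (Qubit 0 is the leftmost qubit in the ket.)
0.4368i|011⟩ - 0.8995|101⟩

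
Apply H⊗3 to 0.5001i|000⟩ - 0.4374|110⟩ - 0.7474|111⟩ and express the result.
(-0.4189 + 0.1768i)|000⟩ + (0.1096 + 0.1768i)|001⟩ + (0.4189 + 0.1768i)|010⟩ + (-0.1096 + 0.1768i)|011⟩ + (0.4189 + 0.1768i)|100⟩ + (-0.1096 + 0.1768i)|101⟩ + (-0.4189 + 0.1768i)|110⟩ + (0.1096 + 0.1768i)|111⟩

H⊗3 gives amp(|y⟩) = (1/2√2) Σ_x (−1)^(x·y) amp(|x⟩), where x·y is the number of positions in which both x and y have a 1.
|000⟩: (0.5001i - 0.4374 - 0.7474)/(2√2) = (-0.4189 + 0.1768i)
|001⟩: (0.5001i - 0.4374 + 0.7474)/(2√2) = (0.1096 + 0.1768i)
|010⟩: (0.5001i + 0.4374 + 0.7474)/(2√2) = (0.4189 + 0.1768i)
|011⟩: (0.5001i + 0.4374 - 0.7474)/(2√2) = (-0.1096 + 0.1768i)
|100⟩: (0.5001i + 0.4374 + 0.7474)/(2√2) = (0.4189 + 0.1768i)
|101⟩: (0.5001i + 0.4374 - 0.7474)/(2√2) = (-0.1096 + 0.1768i)
|110⟩: (0.5001i - 0.4374 - 0.7474)/(2√2) = (-0.4189 + 0.1768i)
|111⟩: (0.5001i - 0.4374 + 0.7474)/(2√2) = (0.1096 + 0.1768i)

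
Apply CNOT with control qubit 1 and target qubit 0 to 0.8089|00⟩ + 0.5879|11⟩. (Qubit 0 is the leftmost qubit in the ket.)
0.8089|00⟩ + 0.5879|01⟩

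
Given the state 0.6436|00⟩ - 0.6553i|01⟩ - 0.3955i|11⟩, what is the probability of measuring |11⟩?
0.1564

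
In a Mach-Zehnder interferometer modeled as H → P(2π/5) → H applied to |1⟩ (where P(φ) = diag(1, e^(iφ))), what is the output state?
(0.3455 - 0.4755i)|0⟩ + (0.6545 + 0.4755i)|1⟩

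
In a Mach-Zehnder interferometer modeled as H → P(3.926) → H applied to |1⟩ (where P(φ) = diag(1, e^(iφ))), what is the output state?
(0.8539 + 0.3532i)|0⟩ + (0.1461 - 0.3532i)|1⟩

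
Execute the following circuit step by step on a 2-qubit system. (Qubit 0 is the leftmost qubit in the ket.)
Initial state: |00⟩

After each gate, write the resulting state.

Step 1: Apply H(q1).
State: 1/√2|00⟩ + 1/√2|01⟩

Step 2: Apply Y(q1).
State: -(1/√2)i|00⟩ + (1/√2)i|01⟩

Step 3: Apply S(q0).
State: -(1/√2)i|00⟩ + (1/√2)i|01⟩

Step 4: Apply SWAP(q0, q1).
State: -(1/√2)i|00⟩ + (1/√2)i|10⟩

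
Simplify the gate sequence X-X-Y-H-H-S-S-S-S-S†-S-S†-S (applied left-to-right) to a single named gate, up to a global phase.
Y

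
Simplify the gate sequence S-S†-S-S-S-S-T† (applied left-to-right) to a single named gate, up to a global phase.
T†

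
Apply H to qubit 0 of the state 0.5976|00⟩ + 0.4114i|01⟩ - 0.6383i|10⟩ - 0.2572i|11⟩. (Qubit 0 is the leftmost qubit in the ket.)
(0.4226 - 0.4513i)|00⟩ + 0.109i|01⟩ + (0.4226 + 0.4513i)|10⟩ + 0.4728i|11⟩

H on qubit 0 mixes each pair of kets that differ only in qubit 0: amplitudes (a, b) of (|…0…⟩, |…1…⟩) become ((a + b)/√2, (a − b)/√2). Kets absent from the input have amplitude 0.
(|00⟩, |10⟩): (a, b) = (0.5976, -0.6383i) → ((0.4226 - 0.4513i), (0.4226 + 0.4513i))
(|01⟩, |11⟩): (a, b) = (0.4114i, -0.2572i) → (0.109i, 0.4728i)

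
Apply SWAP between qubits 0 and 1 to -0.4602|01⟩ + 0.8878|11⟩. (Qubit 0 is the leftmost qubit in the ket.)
-0.4602|10⟩ + 0.8878|11⟩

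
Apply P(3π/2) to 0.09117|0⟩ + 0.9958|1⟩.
0.09117|0⟩ - 0.9958i|1⟩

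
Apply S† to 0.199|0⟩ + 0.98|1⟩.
0.199|0⟩ - 0.98i|1⟩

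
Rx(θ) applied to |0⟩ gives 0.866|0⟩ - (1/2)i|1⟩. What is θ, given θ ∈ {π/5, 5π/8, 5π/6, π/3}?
π/3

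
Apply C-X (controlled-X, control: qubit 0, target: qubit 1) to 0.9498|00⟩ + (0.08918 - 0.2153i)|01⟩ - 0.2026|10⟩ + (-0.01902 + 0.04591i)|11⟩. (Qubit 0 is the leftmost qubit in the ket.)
0.9498|00⟩ + (0.08918 - 0.2153i)|01⟩ + (-0.01902 + 0.04591i)|10⟩ - 0.2026|11⟩

C-X leaves the control-|0⟩ kets |00⟩, |01⟩ unchanged and applies X to qubit 1 on the control-|1⟩ pair (|10⟩, |11⟩).
X = [[0, 1], [1, 0]].
With a = amp(|10⟩) = -0.2026 and b = amp(|11⟩) = (-0.01902 + 0.04591i):
new amp(|10⟩) = (1)·b = (-0.01902 + 0.04591i)
new amp(|11⟩) = (1)·a = -0.2026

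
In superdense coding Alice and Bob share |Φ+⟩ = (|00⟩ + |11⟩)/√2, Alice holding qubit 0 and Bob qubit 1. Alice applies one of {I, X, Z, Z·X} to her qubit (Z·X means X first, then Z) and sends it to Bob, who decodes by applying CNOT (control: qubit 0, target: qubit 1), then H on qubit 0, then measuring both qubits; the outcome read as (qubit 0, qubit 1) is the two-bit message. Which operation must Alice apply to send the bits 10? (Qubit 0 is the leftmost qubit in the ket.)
Z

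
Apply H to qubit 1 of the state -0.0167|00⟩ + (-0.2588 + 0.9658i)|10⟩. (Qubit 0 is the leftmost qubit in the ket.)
-0.01181|00⟩ - 0.01181|01⟩ + (-0.183 + 0.6829i)|10⟩ + (-0.183 + 0.6829i)|11⟩

H on qubit 1 mixes each pair of kets that differ only in qubit 1: amplitudes (a, b) of (|…0…⟩, |…1…⟩) become ((a + b)/√2, (a − b)/√2). Kets absent from the input have amplitude 0.
(|00⟩, |01⟩): (a, b) = (-0.0167, 0) → (-0.01181, -0.01181)
(|10⟩, |11⟩): (a, b) = ((-0.2588 + 0.9658i), 0) → ((-0.183 + 0.6829i), (-0.183 + 0.6829i))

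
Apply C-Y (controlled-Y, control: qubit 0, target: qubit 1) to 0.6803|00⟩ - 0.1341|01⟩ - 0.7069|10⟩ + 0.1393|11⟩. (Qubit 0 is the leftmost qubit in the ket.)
0.6803|00⟩ - 0.1341|01⟩ - 0.1393i|10⟩ - 0.7069i|11⟩

C-Y leaves the control-|0⟩ kets |00⟩, |01⟩ unchanged and applies Y to qubit 1 on the control-|1⟩ pair (|10⟩, |11⟩).
Y = [[0, -i], [i, 0]].
With a = amp(|10⟩) = -0.7069 and b = amp(|11⟩) = 0.1393:
new amp(|10⟩) = (-i)·b = -0.1393i
new amp(|11⟩) = (i)·a = -0.7069i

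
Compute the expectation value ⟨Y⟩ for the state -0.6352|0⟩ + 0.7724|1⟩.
0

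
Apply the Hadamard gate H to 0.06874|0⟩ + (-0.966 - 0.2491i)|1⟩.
(-0.6345 - 0.1761i)|0⟩ + (0.7317 + 0.1761i)|1⟩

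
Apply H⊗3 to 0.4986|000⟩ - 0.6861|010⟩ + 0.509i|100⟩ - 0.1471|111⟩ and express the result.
(-0.1183 + 0.18i)|000⟩ + (-0.01428 + 0.18i)|001⟩ + (0.4709 + 0.18i)|010⟩ + (0.3668 + 0.18i)|011⟩ + (-0.01428 - 0.18i)|100⟩ + (-0.1183 - 0.18i)|101⟩ + (0.3668 - 0.18i)|110⟩ + (0.4709 - 0.18i)|111⟩

H⊗3 gives amp(|y⟩) = (1/2√2) Σ_x (−1)^(x·y) amp(|x⟩), where x·y is the number of positions in which both x and y have a 1.
|000⟩: (0.4986 - 0.6861 + 0.509i - 0.1471)/(2√2) = (-0.1183 + 0.18i)
|001⟩: (0.4986 - 0.6861 + 0.509i + 0.1471)/(2√2) = (-0.01428 + 0.18i)
|010⟩: (0.4986 + 0.6861 + 0.509i + 0.1471)/(2√2) = (0.4709 + 0.18i)
|011⟩: (0.4986 + 0.6861 + 0.509i - 0.1471)/(2√2) = (0.3668 + 0.18i)
|100⟩: (0.4986 - 0.6861 - 0.509i + 0.1471)/(2√2) = (-0.01428 - 0.18i)
|101⟩: (0.4986 - 0.6861 - 0.509i - 0.1471)/(2√2) = (-0.1183 - 0.18i)
|110⟩: (0.4986 + 0.6861 - 0.509i - 0.1471)/(2√2) = (0.3668 - 0.18i)
|111⟩: (0.4986 + 0.6861 - 0.509i + 0.1471)/(2√2) = (0.4709 - 0.18i)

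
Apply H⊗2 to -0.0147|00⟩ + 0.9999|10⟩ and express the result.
0.4926|00⟩ + 0.4926|01⟩ - 0.5073|10⟩ - 0.5073|11⟩

H⊗2 gives amp(|y⟩) = (1/2) Σ_x (−1)^(x·y) amp(|x⟩), where x·y is the number of positions in which both x and y have a 1.
|00⟩: (-0.0147 + 0.9999)/2 = 0.4926
|01⟩: (-0.0147 + 0.9999)/2 = 0.4926
|10⟩: (-0.0147 - 0.9999)/2 = -0.5073
|11⟩: (-0.0147 - 0.9999)/2 = -0.5073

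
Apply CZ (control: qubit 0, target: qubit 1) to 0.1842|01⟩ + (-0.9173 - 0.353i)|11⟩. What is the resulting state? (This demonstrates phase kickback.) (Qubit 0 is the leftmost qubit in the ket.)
0.1842|01⟩ + (0.9173 + 0.353i)|11⟩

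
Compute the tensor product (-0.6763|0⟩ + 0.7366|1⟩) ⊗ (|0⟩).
-0.6763|00⟩ + 0.7366|10⟩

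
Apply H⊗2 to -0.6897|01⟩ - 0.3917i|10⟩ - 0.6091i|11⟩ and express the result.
(-0.3449 - 0.5004i)|00⟩ + (0.3449 + 0.1087i)|01⟩ + (-0.3449 + 0.5004i)|10⟩ + (0.3449 - 0.1087i)|11⟩

H⊗2 gives amp(|y⟩) = (1/2) Σ_x (−1)^(x·y) amp(|x⟩), where x·y is the number of positions in which both x and y have a 1.
|00⟩: (-0.6897 - 0.3917i - 0.6091i)/2 = (-0.3449 - 0.5004i)
|01⟩: (0.6897 - 0.3917i + 0.6091i)/2 = (0.3449 + 0.1087i)
|10⟩: (-0.6897 + 0.3917i + 0.6091i)/2 = (-0.3449 + 0.5004i)
|11⟩: (0.6897 + 0.3917i - 0.6091i)/2 = (0.3449 - 0.1087i)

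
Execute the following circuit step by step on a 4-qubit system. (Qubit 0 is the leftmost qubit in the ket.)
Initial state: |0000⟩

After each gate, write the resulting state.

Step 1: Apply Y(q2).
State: i|0010⟩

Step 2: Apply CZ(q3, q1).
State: i|0010⟩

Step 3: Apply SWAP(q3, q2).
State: i|0001⟩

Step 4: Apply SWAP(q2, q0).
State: i|0001⟩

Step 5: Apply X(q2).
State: i|0011⟩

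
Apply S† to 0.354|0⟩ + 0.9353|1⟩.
0.354|0⟩ - 0.9353i|1⟩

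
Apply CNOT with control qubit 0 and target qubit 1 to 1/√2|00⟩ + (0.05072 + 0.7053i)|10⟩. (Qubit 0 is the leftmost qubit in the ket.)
1/√2|00⟩ + (0.05072 + 0.7053i)|11⟩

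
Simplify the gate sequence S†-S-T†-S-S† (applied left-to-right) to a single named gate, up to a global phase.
T†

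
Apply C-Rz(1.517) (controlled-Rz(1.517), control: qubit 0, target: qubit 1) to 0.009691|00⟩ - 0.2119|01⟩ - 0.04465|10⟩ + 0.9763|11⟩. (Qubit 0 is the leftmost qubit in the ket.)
0.009691|00⟩ - 0.2119|01⟩ + (-0.03241 + 0.03071i)|10⟩ + (0.7087 + 0.6715i)|11⟩

C-Rz(1.517) leaves the control-|0⟩ kets |00⟩, |01⟩ unchanged and applies Rz(1.517) to qubit 1 on the control-|1⟩ pair (|10⟩, |11⟩).
Rz(1.517) = [[e^(−iθ/2), 0], [0, e^(iθ/2)]] with e^(±iθ/2) = cos(θ/2) ± i·sin(θ/2); θ = 1.517, cos(θ/2) ≈ 0.725869, sin(θ/2) ≈ 0.687833.
With a = amp(|10⟩) = -0.04465 and b = amp(|11⟩) = 0.9763:
new amp(|10⟩) = (0.725869 - 0.687833i)·a = (-0.03241 + 0.03071i)
new amp(|11⟩) = (0.725869 + 0.687833i)·b = (0.7087 + 0.6715i)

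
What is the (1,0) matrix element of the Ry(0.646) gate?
0.3174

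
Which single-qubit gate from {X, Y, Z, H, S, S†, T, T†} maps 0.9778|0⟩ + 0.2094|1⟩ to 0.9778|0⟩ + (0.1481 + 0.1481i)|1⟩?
T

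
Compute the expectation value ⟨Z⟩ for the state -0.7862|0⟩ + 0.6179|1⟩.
0.2363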